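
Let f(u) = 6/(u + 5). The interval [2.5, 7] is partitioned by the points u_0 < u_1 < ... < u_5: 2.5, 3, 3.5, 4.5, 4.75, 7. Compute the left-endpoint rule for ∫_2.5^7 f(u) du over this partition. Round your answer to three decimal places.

3.023

Subinterval widths: 0.5, 0.5, 1, 0.25, 2.25.
Left endpoints: 2.5, 3, 3.5, 4.5, 4.75.
f(2.5) = 0.8, f(3) = 0.75, f(3.5) = 12/17, f(4.5) = 12/19, f(4.75) = 8/13.
Sum = Σ Δu_i · f(u_i).
Sum ≈ 3.023.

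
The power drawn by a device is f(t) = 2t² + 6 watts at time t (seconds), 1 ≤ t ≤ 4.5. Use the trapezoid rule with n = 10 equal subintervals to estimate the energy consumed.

Δt = (4.5 − 1)/10 = 0.35.
f(1) = 8, f(1.35) = 9.645, f(1.7) = 11.78, f(2.05) = 14.405, f(2.4) = 17.52, f(2.75) = 21.125, f(3.1) = 25.22, f(3.45) = 29.805, f(3.8) = 34.88, f(4.15) = 40.445, f(4.5) = 46.5.
T_10 = (Δt/2)·[f(t_0) + 2f(t_1) + ... + 2f(t_{9}) + f(t_10)].
Sum = 81.22625.

81.22625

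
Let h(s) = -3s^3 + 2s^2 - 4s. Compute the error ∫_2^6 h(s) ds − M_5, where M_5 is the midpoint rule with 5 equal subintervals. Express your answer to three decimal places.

-7.253

Exact integral: ∫_2^6 h(s) ds ≈ -885.33333.
M_5 = -878.08.
Error ≈ -885.33333 − (-878.08) ≈ -7.253.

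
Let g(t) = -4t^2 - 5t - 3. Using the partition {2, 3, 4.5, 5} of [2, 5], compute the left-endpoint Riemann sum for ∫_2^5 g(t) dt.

-163.25

Subinterval widths: 1, 1.5, 0.5.
Left endpoints: 2, 3, 4.5.
g(2) = -29, g(3) = -54, g(4.5) = -106.5.
Sum = Σ Δt_i · g(t_i).
Sum = -163.25.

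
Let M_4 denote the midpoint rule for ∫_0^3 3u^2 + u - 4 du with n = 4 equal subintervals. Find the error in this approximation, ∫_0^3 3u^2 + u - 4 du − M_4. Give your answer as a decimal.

Exact integral: ∫_0^3 f(u) du = 19.5.
M_4 = 19.078125.
Error = 19.5 − 19.078125 = 0.421875.

0.421875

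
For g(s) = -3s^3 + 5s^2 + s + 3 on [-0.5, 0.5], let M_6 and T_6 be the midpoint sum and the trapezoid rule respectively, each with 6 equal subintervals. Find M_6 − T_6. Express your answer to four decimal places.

M_6 ≈ 3.405093.
T_6 ≈ 3.439815.
M_6 − T_6 ≈ -0.0347.

-0.0347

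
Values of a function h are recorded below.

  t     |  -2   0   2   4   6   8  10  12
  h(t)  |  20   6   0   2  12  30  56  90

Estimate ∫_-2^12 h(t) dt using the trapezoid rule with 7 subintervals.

322

Δt = 2.
T_7 = (2/2)·[20 + 2·6 + 2·0 + 2·2 + 2·12 + 2·30 + 2·56 + 90] = 322.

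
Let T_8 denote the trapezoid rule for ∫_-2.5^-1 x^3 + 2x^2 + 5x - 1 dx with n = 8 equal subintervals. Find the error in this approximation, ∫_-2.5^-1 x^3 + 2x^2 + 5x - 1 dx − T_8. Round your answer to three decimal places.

0.029

Exact integral: ∫_-2.5^-1 f(x) dx = -14.390625.
T_8 ≈ -14.41919.
Error ≈ -14.390625 − (-14.41919) ≈ 0.029.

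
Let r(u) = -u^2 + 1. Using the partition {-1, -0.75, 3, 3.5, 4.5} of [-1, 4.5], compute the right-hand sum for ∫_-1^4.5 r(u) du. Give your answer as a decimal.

-54.765625

Subinterval widths: 0.25, 3.75, 0.5, 1.
Right endpoints: -0.75, 3, 3.5, 4.5.
r(-0.75) = 0.4375, r(3) = -8, r(3.5) = -11.25, r(4.5) = -19.25.
Sum = Σ Δu_i · r(u_i).
Sum = -54.765625.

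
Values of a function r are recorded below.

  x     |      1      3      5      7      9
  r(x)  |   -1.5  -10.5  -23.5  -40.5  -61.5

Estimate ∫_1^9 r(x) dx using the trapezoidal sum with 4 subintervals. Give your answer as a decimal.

-212

Δx = 2.
T_4 = (2/2)·[(-1.5) + 2·(-10.5) + 2·(-23.5) + 2·(-40.5) + (-61.5)] = -212.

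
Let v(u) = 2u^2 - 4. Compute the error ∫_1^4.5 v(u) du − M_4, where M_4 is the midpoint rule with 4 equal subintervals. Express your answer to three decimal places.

Exact integral: ∫_1^4.5 v(u) du ≈ 46.08333.
M_4 = 45.63671875.
Error ≈ 46.08333 − 45.63671875 ≈ 0.447.

0.447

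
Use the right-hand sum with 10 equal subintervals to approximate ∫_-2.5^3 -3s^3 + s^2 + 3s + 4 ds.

-21.33828125

Δs = (3 − (-2.5))/10 = 0.55.
Right endpoints: -1.95, -1.4, -0.85, -0.3, 0.25, 0.8, 1.35, 1.9, 2.45, 3.
f(-1.95) = 24.197125, f(-1.4) = 9.992, f(-0.85) = 4.014875, f(-0.3) = 3.271, f(0.25) = 4.765625, f(0.8) = 5.504, f(1.35) = 2.491375, f(1.9) = -7.267, f(2.45) = -26.765875, f(3) = -59.
Sum = Δs · [f(-1.95) + f(-1.4) + f(-0.85) + ...].
Sum = -21.33828125.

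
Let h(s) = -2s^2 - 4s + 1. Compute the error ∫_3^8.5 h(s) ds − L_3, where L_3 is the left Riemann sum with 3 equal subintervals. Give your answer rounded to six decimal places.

-129.962963

Exact integral: ∫_3^8.5 h(s) ds ≈ -512.41666667.
L_3 ≈ -382.45370370.
Error ≈ -512.41666667 − (-382.45370370) ≈ -129.962963.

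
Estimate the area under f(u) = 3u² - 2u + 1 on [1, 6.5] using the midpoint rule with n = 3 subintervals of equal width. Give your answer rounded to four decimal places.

233.2535

Δu = (6.5 − 1)/3 = 11/6.
Midpoints: 23/12, 3.75, 67/12.
f(23/12) = 8.1875, f(3.75) = 35.6875, f(67/12) = 4001/48.
Sum = Δu · [f(23/12) + f(3.75) + f(67/12)].
Sum ≈ 233.2535.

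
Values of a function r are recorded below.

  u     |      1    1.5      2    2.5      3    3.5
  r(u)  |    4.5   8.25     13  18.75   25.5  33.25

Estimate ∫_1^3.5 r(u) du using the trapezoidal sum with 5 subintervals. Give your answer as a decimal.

42.1875

Δu = 0.5.
T_5 = (0.5/2)·[4.5 + 2·8.25 + 2·13 + 2·18.75 + 2·25.5 + 33.25] = 42.1875.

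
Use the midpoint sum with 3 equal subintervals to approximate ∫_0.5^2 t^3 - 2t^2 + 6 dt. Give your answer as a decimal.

Δt = (2 − 0.5)/3 = 0.5.
Midpoints: 0.75, 1.25, 1.75.
f(0.75) = 5.296875, f(1.25) = 4.828125, f(1.75) = 5.234375.
Sum = Δt · [f(0.75) + f(1.25) + f(1.75)].
Sum = 7.6796875.

7.6796875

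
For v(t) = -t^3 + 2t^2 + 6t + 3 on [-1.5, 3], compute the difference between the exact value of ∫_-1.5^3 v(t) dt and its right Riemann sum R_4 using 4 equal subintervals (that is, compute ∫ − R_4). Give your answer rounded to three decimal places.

-5.458

Exact integral: ∫_-1.5^3 v(t) dt = 35.015625.
R_4 ≈ 40.47363.
Error ≈ 35.015625 − 40.47363 ≈ -5.458.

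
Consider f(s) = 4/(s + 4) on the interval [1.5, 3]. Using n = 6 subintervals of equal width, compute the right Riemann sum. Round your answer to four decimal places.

0.9454

Δs = (3 − 1.5)/6 = 0.25.
Right endpoints: 1.75, 2, 2.25, 2.5, 2.75, 3.
f(1.75) = 16/23, f(2) = 2/3, f(2.25) = 0.64, f(2.5) = 8/13, f(2.75) = 16/27, f(3) = 4/7.
Sum = Δs · [f(1.75) + f(2) + f(2.25) + ...].
Sum ≈ 0.9454.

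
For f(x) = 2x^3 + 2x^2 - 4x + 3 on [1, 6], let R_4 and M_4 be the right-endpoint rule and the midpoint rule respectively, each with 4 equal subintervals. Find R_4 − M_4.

344.921875

R_4 = 1065.78125.
M_4 = 720.859375.
R_4 − M_4 = 344.921875.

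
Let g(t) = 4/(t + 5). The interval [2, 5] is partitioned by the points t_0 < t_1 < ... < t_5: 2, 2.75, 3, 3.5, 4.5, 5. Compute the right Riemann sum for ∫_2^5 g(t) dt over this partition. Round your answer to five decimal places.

1.36844

Subinterval widths: 0.75, 0.25, 0.5, 1, 0.5.
Right endpoints: 2.75, 3, 3.5, 4.5, 5.
g(2.75) = 16/31, g(3) = 0.5, g(3.5) = 8/17, g(4.5) = 8/19, g(5) = 0.4.
Sum = Σ Δt_i · g(t_i).
Sum ≈ 1.36844.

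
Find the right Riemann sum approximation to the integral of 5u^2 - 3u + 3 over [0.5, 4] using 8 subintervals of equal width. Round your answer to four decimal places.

Δu = (4 − 0.5)/8 = 0.4375.
Right endpoints: 0.9375, 1.375, 1.8125, 2.25, 2.6875, 3.125, 3.5625, 4.
f(0.9375) = 4.58203125, f(1.375) = 8.328125, f(1.8125) = 13.98828125, f(2.25) = 21.5625, f(2.6875) = 31.05078125, f(3.125) = 42.453125, f(3.5625) = 55.76953125, f(4) = 71.
Sum = Δu · [f(0.9375) + f(1.375) + f(1.8125) + ...].
Sum ≈ 108.8213.

108.8213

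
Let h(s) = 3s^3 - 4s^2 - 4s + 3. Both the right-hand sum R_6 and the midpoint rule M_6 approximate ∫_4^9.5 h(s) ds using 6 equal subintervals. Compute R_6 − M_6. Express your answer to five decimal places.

R_6 ≈ 5715.3577836.
M_6 ≈ 4705.1075666.
R_6 − M_6 ≈ 1010.25022.

1010.25022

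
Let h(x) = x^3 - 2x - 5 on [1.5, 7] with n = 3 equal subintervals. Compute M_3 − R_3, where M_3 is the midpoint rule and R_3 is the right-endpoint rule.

M_3 ≈ 505.09288.
R_3 ≈ 865.25694.
M_3 − R_3 = -360.1640625.

-360.1640625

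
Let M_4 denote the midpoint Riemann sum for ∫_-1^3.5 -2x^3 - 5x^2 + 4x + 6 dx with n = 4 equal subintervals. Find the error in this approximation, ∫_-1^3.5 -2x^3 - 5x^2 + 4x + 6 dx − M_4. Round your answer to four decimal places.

-5.9326

Exact integral: ∫_-1^3.5 f(x) dx = -98.15625.
M_4 ≈ -92.223633.
Error ≈ -98.15625 − (-92.223633) ≈ -5.9326.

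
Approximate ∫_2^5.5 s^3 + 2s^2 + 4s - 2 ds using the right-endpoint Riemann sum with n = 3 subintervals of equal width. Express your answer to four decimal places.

Δs = (5.5 − 2)/3 = 7/6.
Right endpoints: 19/6, 13/3, 5.5.
f(19/6) = 13495/216, f(13/3) = 3625/27, f(5.5) = 246.875.
Sum = Δs · [f(19/6) + f(13/3) + f(5.5)].
Sum ≈ 517.5463.

517.5463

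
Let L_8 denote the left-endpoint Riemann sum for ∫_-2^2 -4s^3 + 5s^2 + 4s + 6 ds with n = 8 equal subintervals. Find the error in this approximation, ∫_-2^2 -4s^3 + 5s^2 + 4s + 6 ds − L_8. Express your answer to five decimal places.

Exact integral: ∫_-2^2 f(s) ds ≈ 50.6666667.
L_8 = 63.5.
Error ≈ 50.6666667 − 63.5 ≈ -12.83333.

-12.83333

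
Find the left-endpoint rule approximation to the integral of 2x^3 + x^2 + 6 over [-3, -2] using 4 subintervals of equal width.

Δx = (-2 − (-3))/4 = 0.25.
Left endpoints: -3, -2.75, -2.5, -2.25.
f(-3) = -39, f(-2.75) = -28.03125, f(-2.5) = -19, f(-2.25) = -11.71875.
Sum = Δx · [f(-3) + f(-2.75) + f(-2.5) + f(-2.25)].
Sum = -24.4375.

-24.4375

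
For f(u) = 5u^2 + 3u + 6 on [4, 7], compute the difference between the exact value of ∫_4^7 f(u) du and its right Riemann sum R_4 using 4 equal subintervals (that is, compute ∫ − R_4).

Exact integral: ∫_4^7 f(u) du = 532.5.
R_4 = 599.15625.
Error = 532.5 − 599.15625 = -66.65625.

-66.65625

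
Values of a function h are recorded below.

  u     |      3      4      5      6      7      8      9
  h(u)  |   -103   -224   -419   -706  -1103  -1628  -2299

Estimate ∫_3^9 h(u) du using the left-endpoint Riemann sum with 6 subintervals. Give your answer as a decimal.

-4183

Δu = 1.
Sum = 1·[(-103) + (-224) + (-419) + (-706) + (-1103) + (-1628)] = -4183.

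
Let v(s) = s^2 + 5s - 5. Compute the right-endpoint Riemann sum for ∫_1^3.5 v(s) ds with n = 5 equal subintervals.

Δs = (3.5 − 1)/5 = 0.5.
Right endpoints: 1.5, 2, 2.5, 3, 3.5.
v(1.5) = 4.75, v(2) = 9, v(2.5) = 13.75, v(3) = 19, v(3.5) = 24.75.
Sum = Δs · [v(1.5) + v(2) + v(2.5) + v(3) + v(3.5)].
Sum = 35.625.

35.625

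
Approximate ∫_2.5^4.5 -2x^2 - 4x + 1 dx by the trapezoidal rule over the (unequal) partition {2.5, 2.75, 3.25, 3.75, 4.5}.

Subinterval widths: 0.25, 0.5, 0.5, 0.75.
f(2.5) = -21.5, f(2.75) = -25.125, f(3.25) = -33.125, f(3.75) = -42.125, f(4.5) = -57.5.
On each subinterval the trapezoid contributes (Δx_i/2)·[f(x_{i-1}) + f(x_i)].
Sum = -76.5625.

-76.5625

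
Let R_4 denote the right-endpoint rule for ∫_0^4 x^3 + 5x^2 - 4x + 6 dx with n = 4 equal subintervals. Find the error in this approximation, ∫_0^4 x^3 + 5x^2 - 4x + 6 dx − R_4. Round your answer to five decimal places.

-71.33333

Exact integral: ∫_0^4 f(x) dx ≈ 162.6666667.
R_4 = 234.
Error ≈ 162.6666667 − 234 ≈ -71.33333.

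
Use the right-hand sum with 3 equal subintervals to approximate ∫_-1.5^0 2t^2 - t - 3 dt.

-2.5

Δt = (0 − (-1.5))/3 = 0.5.
Right endpoints: -1, -0.5, 0.
f(-1) = 0, f(-0.5) = -2, f(0) = -3.
Sum = Δt · [f(-1) + f(-0.5) + f(0)].
Sum = -2.5.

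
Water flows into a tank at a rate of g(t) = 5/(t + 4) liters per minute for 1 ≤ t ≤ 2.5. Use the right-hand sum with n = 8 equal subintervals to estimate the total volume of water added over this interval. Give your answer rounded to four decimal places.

Δt = (2.5 − 1)/8 = 0.1875.
Right endpoints: 1.1875, 1.375, 1.5625, 1.75, 1.9375, 2.125, 2.3125, 2.5.
g(1.1875) = 80/83, g(1.375) = 40/43, g(1.5625) = 80/89, g(1.75) = 20/23, g(1.9375) = 16/19, g(2.125) = 40/49, g(2.3125) = 80/101, g(2.5) = 10/13.
Sum = Δt · [g(1.1875) + g(1.375) + g(1.5625) + ...].
Sum ≈ 1.2904.

1.2904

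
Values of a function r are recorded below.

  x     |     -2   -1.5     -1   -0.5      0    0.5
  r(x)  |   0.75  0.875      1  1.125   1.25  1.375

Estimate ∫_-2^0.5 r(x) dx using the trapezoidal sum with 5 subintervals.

Δx = 0.5.
T_5 = (0.5/2)·[0.75 + 2·0.875 + 2·1 + 2·1.125 + 2·1.25 + 1.375] = 2.65625.

2.65625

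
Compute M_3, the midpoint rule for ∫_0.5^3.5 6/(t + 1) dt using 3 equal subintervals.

6.5

Δt = (3.5 − 0.5)/3 = 1.
Midpoints: 1, 2, 3.
f(1) = 3, f(2) = 2, f(3) = 1.5.
Sum = Δt · [f(1) + f(2) + f(3)].
Sum = 6.5.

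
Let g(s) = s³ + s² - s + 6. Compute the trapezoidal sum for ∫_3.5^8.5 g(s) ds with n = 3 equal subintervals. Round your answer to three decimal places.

1501.898

Δs = (8.5 − 3.5)/3 = 5/3.
g(3.5) = 57.625, g(31/6) = 35737/216, g(41/6) = 78827/216, g(8.5) = 683.875.
T_3 = (Δs/2)·[g(s_0) + 2g(s_1) + 2g(s_2) + g(s_3)].
Sum ≈ 1501.898.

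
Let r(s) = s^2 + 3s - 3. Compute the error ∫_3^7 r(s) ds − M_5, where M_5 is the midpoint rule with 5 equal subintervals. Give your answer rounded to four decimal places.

Exact integral: ∫_3^7 r(s) ds ≈ 153.333333.
M_5 = 153.12.
Error ≈ 153.333333 − 153.12 ≈ 0.2133.

0.2133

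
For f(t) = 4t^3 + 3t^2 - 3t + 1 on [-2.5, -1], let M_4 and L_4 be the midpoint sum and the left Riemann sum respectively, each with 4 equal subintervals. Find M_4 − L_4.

8.12109375

M_4 = -13.74609375.
L_4 = -21.8671875.
M_4 − L_4 = 8.12109375.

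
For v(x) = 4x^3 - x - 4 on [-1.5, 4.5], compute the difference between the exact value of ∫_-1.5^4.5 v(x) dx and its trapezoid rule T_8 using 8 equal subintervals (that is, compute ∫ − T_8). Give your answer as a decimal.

Exact integral: ∫_-1.5^4.5 v(x) dx = 372.
T_8 = 382.125.
Error = 372 − 382.125 = -10.125.

-10.125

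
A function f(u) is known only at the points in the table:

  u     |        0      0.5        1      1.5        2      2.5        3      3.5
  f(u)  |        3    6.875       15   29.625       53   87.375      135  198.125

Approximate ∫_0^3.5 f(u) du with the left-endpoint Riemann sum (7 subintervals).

164.9375

Δu = 0.5.
Sum = 0.5·[3 + 6.875 + 15 + 29.625 + 53 + 87.375 + 135] = 164.9375.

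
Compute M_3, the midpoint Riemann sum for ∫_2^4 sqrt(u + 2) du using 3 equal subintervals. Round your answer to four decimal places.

4.4655

Δu = (4 − 2)/3 = 2/3.
Midpoints: 7/3, 3, 11/3.
f(7/3) ≈ 2.0817, f(3) ≈ 2.2361, f(11/3) ≈ 2.3805.
Sum = Δu · [f(7/3) + f(3) + f(11/3)].
Sum ≈ 4.4655.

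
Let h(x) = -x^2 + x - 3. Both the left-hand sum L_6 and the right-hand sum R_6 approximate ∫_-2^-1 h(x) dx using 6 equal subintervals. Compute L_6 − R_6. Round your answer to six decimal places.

-0.666667

L_6 ≈ -7.17129630.
R_6 ≈ -6.50462963.
L_6 − R_6 ≈ -0.666667.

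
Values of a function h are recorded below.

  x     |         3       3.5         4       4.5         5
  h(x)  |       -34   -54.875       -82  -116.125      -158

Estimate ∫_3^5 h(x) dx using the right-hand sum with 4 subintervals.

-205.5

Δx = 0.5.
Sum = 0.5·[(-54.875) + (-82) + (-116.125) + (-158)] = -205.5.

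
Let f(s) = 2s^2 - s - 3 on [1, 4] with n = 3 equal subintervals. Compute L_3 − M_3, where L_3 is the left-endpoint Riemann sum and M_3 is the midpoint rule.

L_3 = 13.
M_3 = 25.
L_3 − M_3 = -12.

-12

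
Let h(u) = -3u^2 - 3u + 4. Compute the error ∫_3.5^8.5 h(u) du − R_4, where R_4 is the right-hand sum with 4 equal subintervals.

125.78125

Exact integral: ∫_3.5^8.5 h(u) du = -641.25.
R_4 = -767.03125.
Error = -641.25 − (-767.03125) = 125.78125.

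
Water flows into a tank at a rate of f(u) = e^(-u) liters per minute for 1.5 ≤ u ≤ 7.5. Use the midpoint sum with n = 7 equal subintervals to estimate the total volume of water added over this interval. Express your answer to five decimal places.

0.21591

Δu = (7.5 − 1.5)/7 = 6/7.
Midpoints: 27/14, 39/14, 51/14, 4.5, 75/14, 87/14, 99/14.
f(27/14) ≈ 0.14536, f(39/14) ≈ 0.06169, f(51/14) ≈ 0.02618, f(4.5) ≈ 0.01111, f(75/14) ≈ 0.00471, f(87/14) ≈ 0.00200, f(99/14) ≈ 0.00085.
Sum = Δu · [f(27/14) + f(39/14) + f(51/14) + ...].
Sum ≈ 0.21591.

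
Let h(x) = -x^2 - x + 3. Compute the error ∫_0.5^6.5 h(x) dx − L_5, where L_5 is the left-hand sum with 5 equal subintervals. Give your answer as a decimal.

-27.36

Exact integral: ∫_0.5^6.5 h(x) dx = -94.5.
L_5 = -67.14.
Error = -94.5 − (-67.14) = -27.36.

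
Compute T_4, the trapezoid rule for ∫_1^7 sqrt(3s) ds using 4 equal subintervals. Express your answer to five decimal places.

Δs = (7 − 1)/4 = 1.5.
f(1) ≈ 1.73205, f(2.5) ≈ 2.73861, f(4) ≈ 3.46410, f(5.5) ≈ 4.06202, f(7) ≈ 4.58258.
T_4 = (Δs/2)·[f(s_0) + 2f(s_1) + 2f(s_2) + 2f(s_3) + f(s_4)].
Sum ≈ 20.13307.

20.13307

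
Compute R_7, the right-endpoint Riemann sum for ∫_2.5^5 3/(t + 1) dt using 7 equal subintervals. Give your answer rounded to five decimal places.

Δt = (5 − 2.5)/7 = 5/14.
Right endpoints: 20/7, 45/14, 25/7, 55/14, 30/7, 65/14, 5.
f(20/7) = 7/9, f(45/14) = 42/59, f(25/7) = 0.65625, f(55/14) = 14/23, f(30/7) = 21/37, f(65/14) = 42/79, f(5) = 0.5.
Sum = Δt · [f(20/7) + f(45/14) + f(25/7) + ...].
Sum ≈ 1.55493.

1.55493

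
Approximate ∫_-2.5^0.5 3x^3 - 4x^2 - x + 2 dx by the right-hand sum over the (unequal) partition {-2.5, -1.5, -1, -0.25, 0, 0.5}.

-15.22265625

Subinterval widths: 1, 0.5, 0.75, 0.25, 0.5.
Right endpoints: -1.5, -1, -0.25, 0, 0.5.
f(-1.5) = -15.625, f(-1) = -4, f(-0.25) = 1.953125, f(0) = 2, f(0.5) = 0.875.
Sum = Σ Δx_i · f(x_i).
Sum = -15.22265625.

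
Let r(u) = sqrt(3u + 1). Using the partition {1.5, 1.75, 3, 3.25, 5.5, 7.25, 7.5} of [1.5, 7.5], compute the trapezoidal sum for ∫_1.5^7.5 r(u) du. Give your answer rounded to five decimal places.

22.38051

Subinterval widths: 0.25, 1.25, 0.25, 2.25, 1.75, 0.25.
r(1.5) ≈ 2.34521, r(1.75) ≈ 2.50000, r(3) ≈ 3.16228, r(3.25) ≈ 3.27872, r(5.5) ≈ 4.18330, r(7.25) ≈ 4.76970, r(7.5) ≈ 4.84768.
On each subinterval the trapezoid contributes (Δu_i/2)·[r(u_{i-1}) + r(u_i)].
Sum ≈ 22.38051.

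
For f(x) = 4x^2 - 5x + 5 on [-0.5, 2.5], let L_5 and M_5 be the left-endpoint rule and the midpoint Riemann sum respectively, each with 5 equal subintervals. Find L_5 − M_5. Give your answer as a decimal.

-1.62

L_5 = 19.02.
M_5 = 20.64.
L_5 − M_5 = -1.62.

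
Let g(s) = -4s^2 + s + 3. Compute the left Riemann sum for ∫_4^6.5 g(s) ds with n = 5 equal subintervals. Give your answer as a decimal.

-235

Δs = (6.5 − 4)/5 = 0.5.
Left endpoints: 4, 4.5, 5, 5.5, 6.
g(4) = -57, g(4.5) = -73.5, g(5) = -92, g(5.5) = -112.5, g(6) = -135.
Sum = Δs · [g(4) + g(4.5) + g(5) + g(5.5) + g(6)].
Sum = -235.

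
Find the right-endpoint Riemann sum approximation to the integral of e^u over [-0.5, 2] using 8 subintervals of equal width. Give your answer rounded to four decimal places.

7.8974

Δu = (2 − (-0.5))/8 = 0.3125.
Right endpoints: -0.1875, 0.125, 0.4375, 0.75, 1.0625, 1.375, 1.6875, 2.
f(-0.1875) ≈ 0.8290, f(0.125) ≈ 1.1331, f(0.4375) ≈ 1.5488, f(0.75) ≈ 2.1170, f(1.0625) ≈ 2.8936, f(1.375) ≈ 3.9551, f(1.6875) ≈ 5.4059, f(2) ≈ 7.3891.
Sum = Δu · [f(-0.1875) + f(0.125) + f(0.4375) + ...].
Sum ≈ 7.8974.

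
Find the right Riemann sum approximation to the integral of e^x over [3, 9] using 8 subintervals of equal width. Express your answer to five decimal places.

11489.50815

Δx = (9 − 3)/8 = 0.75.
Right endpoints: 3.75, 4.5, 5.25, 6, 6.75, 7.5, 8.25, 9.
f(3.75) ≈ 42.52108, f(4.5) ≈ 90.01713, f(5.25) ≈ 190.56627, f(6) ≈ 403.42879, f(6.75) ≈ 854.05876, f(7.5) ≈ 1808.04241, f(8.25) ≈ 3827.62582, f(9) ≈ 8103.08393.
Sum = Δx · [f(3.75) + f(4.5) + f(5.25) + ...].
Sum ≈ 11489.50815.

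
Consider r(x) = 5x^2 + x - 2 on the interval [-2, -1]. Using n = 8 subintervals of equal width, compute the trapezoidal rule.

8.1796875

Δx = (-1 − (-2))/8 = 0.125.
r(-2) = 16, r(-1.875) = 13.703125, r(-1.75) = 11.5625, r(-1.625) = 9.578125, r(-1.5) = 7.75, r(-1.375) = 6.078125, r(-1.25) = 4.5625, r(-1.125) = 3.203125, r(-1) = 2.
T_8 = (Δx/2)·[r(x_0) + 2r(x_1) + ... + 2r(x_{7}) + r(x_8)].
Sum = 8.1796875.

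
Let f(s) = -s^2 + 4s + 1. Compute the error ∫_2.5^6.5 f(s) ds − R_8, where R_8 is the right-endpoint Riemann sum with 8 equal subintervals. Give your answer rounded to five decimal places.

Exact integral: ∫_2.5^6.5 f(s) ds ≈ -10.3333333.
R_8 = -15.5.
Error ≈ -10.3333333 − (-15.5) ≈ 5.16667.

5.16667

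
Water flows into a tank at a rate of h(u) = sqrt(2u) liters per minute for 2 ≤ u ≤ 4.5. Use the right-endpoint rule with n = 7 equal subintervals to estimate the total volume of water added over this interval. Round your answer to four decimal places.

6.5101

Δu = (4.5 − 2)/7 = 5/14.
Right endpoints: 33/14, 19/7, 43/14, 24/7, 53/14, 29/7, 4.5.
h(33/14) ≈ 2.1712, h(19/7) ≈ 2.3299, h(43/14) ≈ 2.4785, h(24/7) ≈ 2.6186, h(53/14) ≈ 2.7516, h(29/7) ≈ 2.8785, h(4.5) ≈ 3.0000.
Sum = Δu · [h(33/14) + h(19/7) + h(43/14) + ...].
Sum ≈ 6.5101.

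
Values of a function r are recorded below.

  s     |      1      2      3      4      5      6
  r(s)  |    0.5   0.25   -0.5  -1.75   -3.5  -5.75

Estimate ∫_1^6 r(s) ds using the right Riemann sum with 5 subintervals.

Δs = 1.
Sum = 1·[0.25 + (-0.5) + (-1.75) + (-3.5) + (-5.75)] = -11.25.

-11.25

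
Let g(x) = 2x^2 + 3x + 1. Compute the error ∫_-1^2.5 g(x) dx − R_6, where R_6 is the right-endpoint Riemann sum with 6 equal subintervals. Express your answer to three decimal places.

Exact integral: ∫_-1^2.5 g(x) dx ≈ 22.45833.
R_6 ≈ 28.98032.
Error ≈ 22.45833 − 28.98032 ≈ -6.522.

-6.522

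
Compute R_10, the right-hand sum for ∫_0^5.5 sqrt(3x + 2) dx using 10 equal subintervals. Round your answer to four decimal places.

17.8302

Δx = (5.5 − 0)/10 = 0.55.
Right endpoints: 0.55, 1.1, 1.65, 2.2, 2.75, 3.3, 3.85, 4.4, 4.95, 5.5.
f(0.55) ≈ 1.9105, f(1.1) ≈ 2.3022, f(1.65) ≈ 2.6363, f(2.2) ≈ 2.9326, f(2.75) ≈ 3.2016, f(3.3) ≈ 3.4496, f(3.85) ≈ 3.6810, f(4.4) ≈ 3.8987, f(4.95) ≈ 4.1049, f(5.5) ≈ 4.3012.
Sum = Δx · [f(0.55) + f(1.1) + f(1.65) + ...].
Sum ≈ 17.8302.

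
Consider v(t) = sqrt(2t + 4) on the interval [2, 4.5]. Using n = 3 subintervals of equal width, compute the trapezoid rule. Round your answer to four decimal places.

8.0772

Δt = (4.5 − 2)/3 = 5/6.
v(2) ≈ 2.8284, v(17/6) ≈ 3.1091, v(11/3) ≈ 3.3665, v(4.5) ≈ 3.6056.
T_3 = (Δt/2)·[v(t_0) + 2v(t_1) + 2v(t_2) + v(t_3)].
Sum ≈ 8.0772.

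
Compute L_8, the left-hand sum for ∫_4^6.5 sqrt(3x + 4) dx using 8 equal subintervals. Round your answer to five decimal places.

Δx = (6.5 − 4)/8 = 0.3125.
Left endpoints: 4, 4.3125, 4.625, 4.9375, 5.25, 5.5625, 5.875, 6.1875.
f(4) ≈ 4.00000, f(4.3125) ≈ 4.11552, f(4.625) ≈ 4.22788, f(4.9375) ≈ 4.33734, f(5.25) ≈ 4.44410, f(5.5625) ≈ 4.54835, f(5.875) ≈ 4.65027, f(6.1875) ≈ 4.75000.
Sum = Δx · [f(4) + f(4.3125) + f(4.625) + ...].
Sum ≈ 10.96046.

10.96046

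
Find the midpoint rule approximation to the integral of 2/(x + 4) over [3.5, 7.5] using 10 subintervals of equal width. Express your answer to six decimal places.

0.854752

Δx = (7.5 − 3.5)/10 = 0.4.
Midpoints: 3.7, 4.1, 4.5, 4.9, 5.3, 5.7, 6.1, 6.5, 6.9, 7.3.
f(3.7) = 20/77, f(4.1) = 20/81, f(4.5) = 4/17, f(4.9) = 20/89, f(5.3) = 20/93, f(5.7) = 20/97, f(6.1) = 20/101, f(6.5) = 4/21, f(6.9) = 20/109, f(7.3) = 20/113.
Sum = Δx · [f(3.7) + f(4.1) + f(4.5) + ...].
Sum ≈ 0.854752.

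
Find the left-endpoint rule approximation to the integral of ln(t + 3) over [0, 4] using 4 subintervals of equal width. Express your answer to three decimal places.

5.886

Δt = (4 − 0)/4 = 1.
Left endpoints: 0, 1, 2, 3.
f(0) ≈ 1.099, f(1) ≈ 1.386, f(2) ≈ 1.609, f(3) ≈ 1.792.
Sum = Δt · [f(0) + f(1) + f(2) + f(3)].
Sum ≈ 5.886.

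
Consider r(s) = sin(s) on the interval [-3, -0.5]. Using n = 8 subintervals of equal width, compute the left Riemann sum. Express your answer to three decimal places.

-1.799

Δs = (-0.5 − (-3))/8 = 0.3125.
Left endpoints: -3, -2.6875, -2.375, -2.0625, -1.75, -1.4375, -1.125, -0.8125.
r(-3) ≈ -0.141, r(-2.6875) ≈ -0.439, r(-2.375) ≈ -0.694, r(-2.0625) ≈ -0.882, r(-1.75) ≈ -0.984, r(-1.4375) ≈ -0.991, r(-1.125) ≈ -0.902, r(-0.8125) ≈ -0.726.
Sum = Δs · [r(-3) + r(-2.6875) + r(-2.375) + ...].
Sum ≈ -1.799.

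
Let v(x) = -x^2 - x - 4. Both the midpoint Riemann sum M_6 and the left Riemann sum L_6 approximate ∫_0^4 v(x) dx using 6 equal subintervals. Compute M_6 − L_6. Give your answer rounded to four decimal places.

-6.2222

M_6 ≈ -45.185185.
L_6 ≈ -38.962963.
M_6 − L_6 ≈ -6.2222.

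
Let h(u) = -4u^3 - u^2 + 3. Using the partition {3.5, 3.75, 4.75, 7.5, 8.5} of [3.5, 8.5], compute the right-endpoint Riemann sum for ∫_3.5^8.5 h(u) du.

-7816.5625

Subinterval widths: 0.25, 1, 2.75, 1.
Right endpoints: 3.75, 4.75, 7.5, 8.5.
h(3.75) = -222, h(4.75) = -448.25, h(7.5) = -1740.75, h(8.5) = -2525.75.
Sum = Σ Δu_i · h(u_i).
Sum = -7816.5625.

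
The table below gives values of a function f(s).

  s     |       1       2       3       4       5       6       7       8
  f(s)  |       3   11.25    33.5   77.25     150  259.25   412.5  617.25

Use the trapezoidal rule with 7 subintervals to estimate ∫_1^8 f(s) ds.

Δs = 1.
T_7 = (1/2)·[3 + 2·11.25 + 2·33.5 + 2·77.25 + 2·150 + 2·259.25 + 2·412.5 + 617.25] = 1253.875.

1253.875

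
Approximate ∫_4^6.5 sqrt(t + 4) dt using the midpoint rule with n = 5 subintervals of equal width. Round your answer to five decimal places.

Δt = (6.5 − 4)/5 = 0.5.
Midpoints: 4.25, 4.75, 5.25, 5.75, 6.25.
f(4.25) ≈ 2.87228, f(4.75) ≈ 2.95804, f(5.25) ≈ 3.04138, f(5.75) ≈ 3.12250, f(6.25) ≈ 3.20156.
Sum = Δt · [f(4.25) + f(4.75) + f(5.25) + f(5.75) + f(6.25)].
Sum ≈ 7.59788.

7.59788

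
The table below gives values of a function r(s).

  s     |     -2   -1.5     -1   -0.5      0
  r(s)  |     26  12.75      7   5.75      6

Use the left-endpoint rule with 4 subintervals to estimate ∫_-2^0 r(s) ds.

25.75

Δs = 0.5.
Sum = 0.5·[26 + 12.75 + 7 + 5.75] = 25.75.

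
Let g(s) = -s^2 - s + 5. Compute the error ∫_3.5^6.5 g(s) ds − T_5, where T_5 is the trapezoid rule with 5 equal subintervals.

Exact integral: ∫_3.5^6.5 g(s) ds = -77.25.
T_5 = -77.43.
Error = -77.25 − (-77.43) = 0.18.

0.18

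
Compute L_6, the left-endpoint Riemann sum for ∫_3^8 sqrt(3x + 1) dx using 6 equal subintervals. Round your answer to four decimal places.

19.9747

Δx = (8 − 3)/6 = 5/6.
Left endpoints: 3, 23/6, 14/3, 5.5, 19/3, 43/6.
f(3) ≈ 3.1623, f(23/6) ≈ 3.5355, f(14/3) ≈ 3.8730, f(5.5) ≈ 4.1833, f(19/3) ≈ 4.4721, f(43/6) ≈ 4.7434.
Sum = Δx · [f(3) + f(23/6) + f(14/3) + ...].
Sum ≈ 19.9747.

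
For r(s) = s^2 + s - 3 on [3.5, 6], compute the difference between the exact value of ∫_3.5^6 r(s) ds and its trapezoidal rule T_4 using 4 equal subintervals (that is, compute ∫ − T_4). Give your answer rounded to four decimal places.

-0.1628

Exact integral: ∫_3.5^6 r(s) ds ≈ 62.083333.
T_4 = 62.24609375.
Error ≈ 62.083333 − 62.24609375 ≈ -0.1628.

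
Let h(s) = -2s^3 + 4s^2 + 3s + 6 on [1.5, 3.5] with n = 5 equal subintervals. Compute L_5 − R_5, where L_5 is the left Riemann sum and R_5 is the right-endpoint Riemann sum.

L_5 = 13.18.
R_5 = -0.02.
L_5 − R_5 = 13.2.

13.2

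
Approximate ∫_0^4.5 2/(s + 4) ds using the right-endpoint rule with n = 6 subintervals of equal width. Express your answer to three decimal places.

1.413

Δs = (4.5 − 0)/6 = 0.75.
Right endpoints: 0.75, 1.5, 2.25, 3, 3.75, 4.5.
f(0.75) = 8/19, f(1.5) = 4/11, f(2.25) = 0.32, f(3) = 2/7, f(3.75) = 8/31, f(4.5) = 4/17.
Sum = Δs · [f(0.75) + f(1.5) + f(2.25) + ...].
Sum ≈ 1.413.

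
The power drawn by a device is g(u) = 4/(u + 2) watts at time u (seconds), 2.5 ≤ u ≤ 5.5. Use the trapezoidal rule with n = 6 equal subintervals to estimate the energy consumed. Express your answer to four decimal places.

Δu = (5.5 − 2.5)/6 = 0.5.
g(2.5) = 8/9, g(3) = 0.8, g(3.5) = 8/11, g(4) = 2/3, g(4.5) = 8/13, g(5) = 4/7, g(5.5) = 8/15.
T_6 = (Δu/2)·[g(u_0) + 2g(u_1) + ... + 2g(u_{5}) + g(u_6)].
Sum ≈ 2.0459.

2.0459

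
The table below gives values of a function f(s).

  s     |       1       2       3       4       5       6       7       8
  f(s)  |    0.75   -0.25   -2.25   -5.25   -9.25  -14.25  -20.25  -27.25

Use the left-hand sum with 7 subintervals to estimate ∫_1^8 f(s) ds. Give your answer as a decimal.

Δs = 1.
Sum = 1·[0.75 + (-0.25) + (-2.25) + (-5.25) + (-9.25) + (-14.25) + (-20.25)] = -50.75.

-50.75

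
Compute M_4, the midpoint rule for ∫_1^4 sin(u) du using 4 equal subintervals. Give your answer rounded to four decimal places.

1.2224

Δu = (4 − 1)/4 = 0.75.
Midpoints: 1.375, 2.125, 2.875, 3.625.
f(1.375) ≈ 0.9809, f(2.125) ≈ 0.8503, f(2.875) ≈ 0.2634, f(3.625) ≈ -0.4648.
Sum = Δu · [f(1.375) + f(2.125) + f(2.875) + f(3.625)].
Sum ≈ 1.2224.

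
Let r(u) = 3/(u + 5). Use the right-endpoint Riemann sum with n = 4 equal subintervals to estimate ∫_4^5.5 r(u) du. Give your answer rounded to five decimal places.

0.45364

Δu = (5.5 − 4)/4 = 0.375.
Right endpoints: 4.375, 4.75, 5.125, 5.5.
r(4.375) = 0.32, r(4.75) = 4/13, r(5.125) = 8/27, r(5.5) = 2/7.
Sum = Δu · [r(4.375) + r(4.75) + r(5.125) + r(5.5)].
Sum ≈ 0.45364.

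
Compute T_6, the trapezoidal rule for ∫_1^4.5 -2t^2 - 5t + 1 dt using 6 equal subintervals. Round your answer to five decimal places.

-105.10532

Δt = (4.5 − 1)/6 = 7/12.
f(1) = -6, f(19/12) = -859/72, f(13/6) = -173/9, f(2.75) = -27.875, f(10/3) = -341/9, f(47/12) = -3547/72, f(4.5) = -62.
T_6 = (Δt/2)·[f(t_0) + 2f(t_1) + ... + 2f(t_{5}) + f(t_6)].
Sum ≈ -105.10532.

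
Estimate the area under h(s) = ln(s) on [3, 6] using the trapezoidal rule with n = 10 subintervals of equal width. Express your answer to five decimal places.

Δs = (6 − 3)/10 = 0.3.
h(3) ≈ 1.09861, h(3.3) ≈ 1.19392, h(3.6) ≈ 1.28093, h(3.9) ≈ 1.36098, h(4.2) ≈ 1.43508, h(4.5) ≈ 1.50408, h(4.8) ≈ 1.56862, h(5.1) ≈ 1.62924, h(5.4) ≈ 1.68640, h(5.7) ≈ 1.74047, h(6) ≈ 1.79176.
T_10 = (Δs/2)·[h(s_0) + 2h(s_1) + ... + 2h(s_{9}) + h(s_10)].
Sum ≈ 4.45347.

4.45347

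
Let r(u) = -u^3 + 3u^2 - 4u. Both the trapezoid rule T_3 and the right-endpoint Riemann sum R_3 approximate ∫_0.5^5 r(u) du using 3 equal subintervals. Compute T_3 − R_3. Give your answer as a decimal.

51.46875

T_3 = -89.71875.
R_3 = -141.1875.
T_3 − R_3 = 51.46875.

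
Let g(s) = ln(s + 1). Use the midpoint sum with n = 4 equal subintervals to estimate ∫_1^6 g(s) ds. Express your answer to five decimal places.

7.25768

Δs = (6 − 1)/4 = 1.25.
Midpoints: 1.625, 2.875, 4.125, 5.375.
g(1.625) ≈ 0.96508, g(2.875) ≈ 1.35455, g(4.125) ≈ 1.63413, g(5.375) ≈ 1.85238.
Sum = Δs · [g(1.625) + g(2.875) + g(4.125) + g(5.375)].
Sum ≈ 7.25768.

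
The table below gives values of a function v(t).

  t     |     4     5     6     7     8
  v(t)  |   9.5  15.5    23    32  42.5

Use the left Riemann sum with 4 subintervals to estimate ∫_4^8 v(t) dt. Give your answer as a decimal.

Δt = 1.
Sum = 1·[9.5 + 15.5 + 23 + 32] = 80.

80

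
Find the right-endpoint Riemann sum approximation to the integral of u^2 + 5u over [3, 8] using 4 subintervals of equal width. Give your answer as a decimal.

350.46875

Δu = (8 − 3)/4 = 1.25.
Right endpoints: 4.25, 5.5, 6.75, 8.
f(4.25) = 39.3125, f(5.5) = 57.75, f(6.75) = 79.3125, f(8) = 104.
Sum = Δu · [f(4.25) + f(5.5) + f(6.75) + f(8)].
Sum = 350.46875.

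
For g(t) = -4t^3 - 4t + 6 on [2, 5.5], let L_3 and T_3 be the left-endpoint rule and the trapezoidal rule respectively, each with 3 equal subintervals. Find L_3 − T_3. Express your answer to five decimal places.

L_3 ≈ -588.5833333.
T_3 ≈ -966.2916667.
L_3 − T_3 ≈ 377.70833.

377.70833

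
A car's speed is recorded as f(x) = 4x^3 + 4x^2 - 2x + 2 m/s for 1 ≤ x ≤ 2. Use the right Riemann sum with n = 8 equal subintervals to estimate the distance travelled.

25.765625

Δx = (2 − 1)/8 = 0.125.
Right endpoints: 1.125, 1.25, 1.375, 1.5, 1.625, 1.75, 1.875, 2.
f(1.125) = 10.5078125, f(1.25) = 13.5625, f(1.375) = 17.2109375, f(1.5) = 21.5, f(1.625) = 26.4765625, f(1.75) = 32.1875, f(1.875) = 38.6796875, f(2) = 46.
Sum = Δx · [f(1.125) + f(1.25) + f(1.375) + ...].
Sum = 25.765625.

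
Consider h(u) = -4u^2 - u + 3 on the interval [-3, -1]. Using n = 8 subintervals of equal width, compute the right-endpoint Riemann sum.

-21

Δu = (-1 − (-3))/8 = 0.25.
Right endpoints: -2.75, -2.5, -2.25, -2, -1.75, -1.5, -1.25, -1.
h(-2.75) = -24.5, h(-2.5) = -19.5, h(-2.25) = -15, h(-2) = -11, h(-1.75) = -7.5, h(-1.5) = -4.5, h(-1.25) = -2, h(-1) = 0.
Sum = Δu · [h(-2.75) + h(-2.5) + h(-2.25) + ...].
Sum = -21.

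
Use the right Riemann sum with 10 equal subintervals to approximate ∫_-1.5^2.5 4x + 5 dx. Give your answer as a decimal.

31.2

Δx = (2.5 − (-1.5))/10 = 0.4.
Right endpoints: -1.1, -0.7, -0.3, 0.1, 0.5, 0.9, 1.3, 1.7, 2.1, 2.5.
f(-1.1) = 0.6, f(-0.7) = 2.2, f(-0.3) = 3.8, f(0.1) = 5.4, f(0.5) = 7, f(0.9) = 8.6, f(1.3) = 10.2, f(1.7) = 11.8, f(2.1) = 13.4, f(2.5) = 15.
Sum = Δx · [f(-1.1) + f(-0.7) + f(-0.3) + ...].
Sum = 31.2.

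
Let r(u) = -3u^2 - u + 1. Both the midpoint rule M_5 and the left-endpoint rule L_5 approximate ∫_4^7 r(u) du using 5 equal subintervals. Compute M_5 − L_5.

M_5 = -292.23.
L_5 = -262.44.
M_5 − L_5 = -29.79.

-29.79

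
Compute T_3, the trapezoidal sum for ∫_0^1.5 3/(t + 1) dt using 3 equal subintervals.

2.8

Δt = (1.5 − 0)/3 = 0.5.
f(0) = 3, f(0.5) = 2, f(1) = 1.5, f(1.5) = 1.2.
T_3 = (Δt/2)·[f(t_0) + 2f(t_1) + 2f(t_2) + f(t_3)].
Sum = 2.8.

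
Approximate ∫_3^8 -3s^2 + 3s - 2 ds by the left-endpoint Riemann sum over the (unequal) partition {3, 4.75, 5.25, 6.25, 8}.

Subinterval widths: 1.75, 0.5, 1, 1.75.
Left endpoints: 3, 4.75, 5.25, 6.25.
f(3) = -20, f(4.75) = -55.4375, f(5.25) = -68.9375, f(6.25) = -100.4375.
Sum = Σ Δs_i · f(s_i).
Sum = -307.421875.

-307.421875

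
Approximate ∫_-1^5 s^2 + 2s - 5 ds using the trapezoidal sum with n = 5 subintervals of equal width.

37.44

Δs = (5 − (-1))/5 = 1.2.
f(-1) = -6, f(0.2) = -4.56, f(1.4) = -0.24, f(2.6) = 6.96, f(3.8) = 17.04, f(5) = 30.
T_5 = (Δs/2)·[f(s_0) + 2f(s_1) + ... + 2f(s_{4}) + f(s_5)].
Sum = 37.44.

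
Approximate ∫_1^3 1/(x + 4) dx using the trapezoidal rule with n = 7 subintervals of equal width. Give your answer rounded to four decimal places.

0.3366

Δx = (3 − 1)/7 = 2/7.
f(1) = 0.2, f(9/7) = 7/37, f(11/7) = 7/39, f(13/7) = 7/41, f(15/7) = 7/43, f(17/7) = 7/45, f(19/7) = 7/47, f(3) = 1/7.
T_7 = (Δx/2)·[f(x_0) + 2f(x_1) + ... + 2f(x_{6}) + f(x_7)].
Sum ≈ 0.3366.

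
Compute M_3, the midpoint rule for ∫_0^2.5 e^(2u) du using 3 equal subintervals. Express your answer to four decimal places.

Δu = (2.5 − 0)/3 = 5/6.
Midpoints: 5/12, 1.25, 25/12.
f(5/12) ≈ 2.3010, f(1.25) ≈ 12.1825, f(25/12) ≈ 64.5001.
Sum = Δu · [f(5/12) + f(1.25) + f(25/12)].
Sum ≈ 65.8196.

65.8196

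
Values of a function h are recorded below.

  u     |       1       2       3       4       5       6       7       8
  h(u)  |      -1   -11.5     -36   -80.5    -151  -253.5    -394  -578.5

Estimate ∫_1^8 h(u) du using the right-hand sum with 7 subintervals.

-1505

Δu = 1.
Sum = 1·[(-11.5) + (-36) + (-80.5) + (-151) + (-253.5) + (-394) + (-578.5)] = -1505.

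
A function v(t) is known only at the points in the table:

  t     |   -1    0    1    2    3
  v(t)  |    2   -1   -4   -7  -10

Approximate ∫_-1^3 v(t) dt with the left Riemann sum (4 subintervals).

Δt = 1.
Sum = 1·[2 + (-1) + (-4) + (-7)] = -10.

-10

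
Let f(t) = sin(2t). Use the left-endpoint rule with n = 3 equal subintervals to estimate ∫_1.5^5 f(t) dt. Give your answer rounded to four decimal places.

0.3620

Δt = (5 − 1.5)/3 = 7/6.
Left endpoints: 1.5, 8/3, 23/6.
f(1.5) ≈ 0.1411, f(8/3) ≈ -0.8133, f(23/6) ≈ 0.9825.
Sum = Δt · [f(1.5) + f(8/3) + f(23/6)].
Sum ≈ 0.3620.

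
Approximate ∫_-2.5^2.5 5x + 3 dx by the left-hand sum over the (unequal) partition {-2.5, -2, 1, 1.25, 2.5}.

Subinterval widths: 0.5, 3, 0.25, 1.25.
Left endpoints: -2.5, -2, 1, 1.25.
f(-2.5) = -9.5, f(-2) = -7, f(1) = 8, f(1.25) = 9.25.
Sum = Σ Δx_i · f(x_i).
Sum = -12.1875.

-12.1875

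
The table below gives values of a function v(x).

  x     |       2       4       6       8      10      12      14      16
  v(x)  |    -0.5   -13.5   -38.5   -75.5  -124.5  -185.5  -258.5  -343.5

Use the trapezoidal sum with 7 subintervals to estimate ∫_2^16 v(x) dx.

Δx = 2.
T_7 = (2/2)·[(-0.5) + 2·(-13.5) + 2·(-38.5) + 2·(-75.5) + 2·(-124.5) + 2·(-185.5) + 2·(-258.5) + (-343.5)] = -1736.

-1736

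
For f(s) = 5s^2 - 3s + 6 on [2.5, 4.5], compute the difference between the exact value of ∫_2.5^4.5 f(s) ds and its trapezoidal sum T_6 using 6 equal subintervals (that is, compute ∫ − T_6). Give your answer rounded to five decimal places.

-0.18519

Exact integral: ∫_2.5^4.5 f(s) ds ≈ 116.8333333.
T_6 ≈ 117.0185185.
Error ≈ 116.8333333 − 117.0185185 ≈ -0.18519.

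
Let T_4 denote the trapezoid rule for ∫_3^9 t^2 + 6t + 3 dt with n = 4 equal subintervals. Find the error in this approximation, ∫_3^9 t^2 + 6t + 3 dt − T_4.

-2.25

Exact integral: ∫_3^9 f(t) dt = 468.
T_4 = 470.25.
Error = 468 − 470.25 = -2.25.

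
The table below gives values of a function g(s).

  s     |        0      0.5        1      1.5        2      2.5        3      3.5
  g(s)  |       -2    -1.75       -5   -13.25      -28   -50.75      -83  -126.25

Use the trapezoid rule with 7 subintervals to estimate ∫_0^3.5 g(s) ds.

Δs = 0.5.
T_7 = (0.5/2)·[(-2) + 2·(-1.75) + 2·(-5) + 2·(-13.25) + 2·(-28) + 2·(-50.75) + 2·(-83) + (-126.25)] = -122.9375.

-122.9375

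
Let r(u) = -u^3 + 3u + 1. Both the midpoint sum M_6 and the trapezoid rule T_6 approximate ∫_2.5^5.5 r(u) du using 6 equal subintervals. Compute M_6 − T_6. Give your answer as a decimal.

2.25

M_6 = -179.25.
T_6 = -181.5.
M_6 − T_6 = 2.25.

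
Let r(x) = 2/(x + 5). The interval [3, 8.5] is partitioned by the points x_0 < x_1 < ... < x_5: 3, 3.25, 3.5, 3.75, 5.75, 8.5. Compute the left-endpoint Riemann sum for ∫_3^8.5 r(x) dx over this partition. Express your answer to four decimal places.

Subinterval widths: 0.25, 0.25, 0.25, 2, 2.75.
Left endpoints: 3, 3.25, 3.5, 3.75, 5.75.
r(3) = 0.25, r(3.25) = 8/33, r(3.5) = 4/17, r(3.75) = 8/35, r(5.75) = 8/43.
Sum = Σ Δx_i · r(x_i).
Sum ≈ 1.1507.

1.1507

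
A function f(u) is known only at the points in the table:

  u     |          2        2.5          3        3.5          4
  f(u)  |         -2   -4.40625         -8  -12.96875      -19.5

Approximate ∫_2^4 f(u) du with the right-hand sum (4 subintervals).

Δu = 0.5.
Sum = 0.5·[(-4.40625) + (-8) + (-12.96875) + (-19.5)] = -22.4375.

-22.4375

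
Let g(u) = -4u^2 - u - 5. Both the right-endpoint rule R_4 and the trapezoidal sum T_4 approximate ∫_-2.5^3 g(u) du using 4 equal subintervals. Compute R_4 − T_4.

R_4 = -103.984375.
T_4 = -92.640625.
R_4 − T_4 = -11.34375.

-11.34375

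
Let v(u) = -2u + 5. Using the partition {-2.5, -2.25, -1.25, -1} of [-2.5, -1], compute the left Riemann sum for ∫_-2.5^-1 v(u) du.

13.875

Subinterval widths: 0.25, 1, 0.25.
Left endpoints: -2.5, -2.25, -1.25.
v(-2.5) = 10, v(-2.25) = 9.5, v(-1.25) = 7.5.
Sum = Σ Δu_i · v(u_i).
Sum = 13.875.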